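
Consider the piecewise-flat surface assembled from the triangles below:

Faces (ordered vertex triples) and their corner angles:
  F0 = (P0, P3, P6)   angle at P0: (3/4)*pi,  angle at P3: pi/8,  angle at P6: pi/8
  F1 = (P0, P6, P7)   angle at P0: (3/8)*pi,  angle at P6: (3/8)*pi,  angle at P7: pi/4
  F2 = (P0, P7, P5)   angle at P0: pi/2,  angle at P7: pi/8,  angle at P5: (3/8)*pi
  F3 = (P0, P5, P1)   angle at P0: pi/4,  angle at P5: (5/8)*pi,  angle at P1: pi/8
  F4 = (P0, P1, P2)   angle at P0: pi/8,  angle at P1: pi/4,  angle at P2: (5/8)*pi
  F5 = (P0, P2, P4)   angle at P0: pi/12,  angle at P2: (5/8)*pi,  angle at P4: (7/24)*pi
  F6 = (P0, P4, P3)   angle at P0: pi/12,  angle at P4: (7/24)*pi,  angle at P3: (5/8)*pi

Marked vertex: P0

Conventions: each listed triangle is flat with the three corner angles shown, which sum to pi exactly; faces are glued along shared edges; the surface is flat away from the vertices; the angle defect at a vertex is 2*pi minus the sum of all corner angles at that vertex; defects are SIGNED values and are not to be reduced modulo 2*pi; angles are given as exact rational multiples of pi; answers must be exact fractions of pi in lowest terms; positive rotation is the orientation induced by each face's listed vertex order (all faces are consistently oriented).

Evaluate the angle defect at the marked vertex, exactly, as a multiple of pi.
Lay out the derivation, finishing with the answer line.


Sum of corner angles at P0: (13/6)*pi
defect = 2*pi - (13/6)*pi

Answer: defect(P0) = -pi/6


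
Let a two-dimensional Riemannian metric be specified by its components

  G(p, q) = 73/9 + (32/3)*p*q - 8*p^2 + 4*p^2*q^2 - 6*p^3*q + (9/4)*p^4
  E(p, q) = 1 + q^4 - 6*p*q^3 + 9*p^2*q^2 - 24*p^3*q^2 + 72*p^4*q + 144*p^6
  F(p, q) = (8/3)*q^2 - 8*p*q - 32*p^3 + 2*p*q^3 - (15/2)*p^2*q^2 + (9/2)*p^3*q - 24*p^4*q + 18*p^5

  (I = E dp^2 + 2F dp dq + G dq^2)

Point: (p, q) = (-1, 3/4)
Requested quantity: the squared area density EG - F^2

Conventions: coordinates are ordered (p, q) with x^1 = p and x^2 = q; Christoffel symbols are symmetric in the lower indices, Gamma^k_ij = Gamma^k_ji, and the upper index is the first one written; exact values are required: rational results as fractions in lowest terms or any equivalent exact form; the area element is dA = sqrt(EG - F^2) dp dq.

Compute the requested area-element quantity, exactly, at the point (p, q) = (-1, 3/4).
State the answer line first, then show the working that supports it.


Answer: EG - F^2 = 508081/2304

E = 56425/256, F = -79/16, G = 10/9; EG - F^2 = 508081/2304


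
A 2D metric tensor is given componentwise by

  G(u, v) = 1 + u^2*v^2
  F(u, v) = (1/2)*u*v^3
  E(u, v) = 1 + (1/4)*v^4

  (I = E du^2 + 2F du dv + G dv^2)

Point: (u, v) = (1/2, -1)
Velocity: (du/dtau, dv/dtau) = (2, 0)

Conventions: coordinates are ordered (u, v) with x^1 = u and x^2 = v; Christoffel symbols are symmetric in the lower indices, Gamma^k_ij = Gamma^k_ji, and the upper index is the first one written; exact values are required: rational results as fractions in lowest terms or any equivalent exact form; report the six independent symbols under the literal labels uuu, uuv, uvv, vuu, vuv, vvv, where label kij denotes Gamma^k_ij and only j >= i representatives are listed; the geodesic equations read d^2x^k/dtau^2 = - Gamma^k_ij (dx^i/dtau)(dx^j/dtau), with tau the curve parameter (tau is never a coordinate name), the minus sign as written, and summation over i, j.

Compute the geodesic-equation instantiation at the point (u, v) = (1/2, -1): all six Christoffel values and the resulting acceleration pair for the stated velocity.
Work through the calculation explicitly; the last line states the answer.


E = 5/4, F = -1/4, G = 5/4 at the point
E_u = 0, E_v = -1, F_u = -1/2, F_v = 3/4, G_u = 1, G_v = -1/2
EG - F^2 = 3/2;  g^inv = (2/3) * [[5/4, 1/4], [1/4, 5/4]]
first-kind symbols [ij,l] = (1/2)(d_i g_jl + d_j g_il - d_l g_ij): [uu,u] = E_u/2 = 0, [uu,v] = F_u - E_v/2 = 0, [uv,u] = E_v/2 = -1/2, [uv,v] = G_u/2 = 1/2, [vv,u] = F_v - G_u/2 = 1/4, [vv,v] = G_v/2 = -1/4
Gamma^u_ij = (G*[ij,u] - F*[ij,v])/(EG - F^2), Gamma^v_ij = (E*[ij,v] - F*[ij,u])/(EG - F^2)
Gamma_uuu = 0, Gamma_uuv = -1/3, Gamma_uvv = 1/6, Gamma_vuu = 0, Gamma_vuv = 1/3, Gamma_vvv = -1/6
d^2u/dtau^2 = -(Gamma_uuu*(2)^2 + 2*Gamma_uuv*(2)*(0) + Gamma_uvv*(0)^2) = 0
d^2v/dtau^2 = -(Gamma_vuu*(2)^2 + 2*Gamma_vuv*(2)*(0) + Gamma_vvv*(0)^2) = 0

Answer: Gamma_uuu = 0, Gamma_uuv = -1/3, Gamma_uvv = 1/6, Gamma_vuu = 0, Gamma_vuv = 1/3, Gamma_vvv = -1/6; accelerations (d^2u/dtau^2, d^2v/dtau^2) = (0, 0)


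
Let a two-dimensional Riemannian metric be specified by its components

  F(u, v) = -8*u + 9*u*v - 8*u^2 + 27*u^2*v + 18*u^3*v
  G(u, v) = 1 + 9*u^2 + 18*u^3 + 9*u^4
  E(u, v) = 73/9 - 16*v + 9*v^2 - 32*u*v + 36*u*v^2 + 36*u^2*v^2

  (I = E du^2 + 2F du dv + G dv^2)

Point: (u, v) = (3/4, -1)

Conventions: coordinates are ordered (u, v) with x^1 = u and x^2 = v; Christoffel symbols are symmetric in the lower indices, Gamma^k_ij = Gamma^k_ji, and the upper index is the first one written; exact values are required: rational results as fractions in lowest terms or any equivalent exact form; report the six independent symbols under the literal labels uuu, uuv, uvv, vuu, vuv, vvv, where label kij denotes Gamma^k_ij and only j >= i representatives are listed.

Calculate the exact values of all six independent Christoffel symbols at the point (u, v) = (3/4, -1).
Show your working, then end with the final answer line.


E = 3757/36, F = -1281/32, G = 4225/256 at the point
E_u = 122, E_v = -305/2, F_u = -799/8, F_v = 945/32, G_u = 945/16, G_v = 0
EG - F^2 = 276169/2304;  g^inv = (2304/276169) * [[4225/256, 1281/32], [1281/32, 3757/36]]
first-kind symbols [ij,l] = (1/2)(d_i g_jl + d_j g_il - d_l g_ij): [uu,u] = E_u/2 = 61, [uu,v] = F_u - E_v/2 = -189/8, [uv,u] = E_v/2 = -305/4, [uv,v] = G_u/2 = 945/32, [vv,u] = F_v - G_u/2 = 0, [vv,v] = G_v/2 = 0
Gamma^u_ij = (G*[ij,u] - F*[ij,v])/(EG - F^2), Gamma^v_ij = (E*[ij,v] - F*[ij,u])/(EG - F^2)

Answer: Gamma_uuu = 140544/276169, Gamma_uuv = -175680/276169, Gamma_uvv = 0, Gamma_vuu = -54432/276169, Gamma_vuv = 68040/276169, Gamma_vvv = 0


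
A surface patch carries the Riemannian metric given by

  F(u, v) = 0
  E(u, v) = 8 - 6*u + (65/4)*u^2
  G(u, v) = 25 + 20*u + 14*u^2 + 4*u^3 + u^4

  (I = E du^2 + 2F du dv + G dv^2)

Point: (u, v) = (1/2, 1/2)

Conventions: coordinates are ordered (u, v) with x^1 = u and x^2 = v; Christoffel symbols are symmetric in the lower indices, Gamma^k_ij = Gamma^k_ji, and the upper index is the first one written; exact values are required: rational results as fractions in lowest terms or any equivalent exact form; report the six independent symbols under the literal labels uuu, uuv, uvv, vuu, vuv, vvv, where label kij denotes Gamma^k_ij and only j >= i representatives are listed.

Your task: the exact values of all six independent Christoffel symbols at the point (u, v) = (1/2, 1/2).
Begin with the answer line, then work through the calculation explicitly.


Answer: Gamma_uuu = 82/145, Gamma_uuv = 0, Gamma_uvv = -60/29, Gamma_vuu = 0, Gamma_vuv = 12/25, Gamma_vvv = 0

E = 145/16, F = 0, G = 625/16 at the point
E_u = 41/4, E_v = 0, F_u = 0, F_v = 0, G_u = 75/2, G_v = 0
EG - F^2 = 90625/256;  g^inv = (256/90625) * [[625/16, 0], [0, 145/16]]
first-kind symbols [ij,l] = (1/2)(d_i g_jl + d_j g_il - d_l g_ij): [uu,u] = E_u/2 = 41/8, [uu,v] = F_u - E_v/2 = 0, [uv,u] = E_v/2 = 0, [uv,v] = G_u/2 = 75/4, [vv,u] = F_v - G_u/2 = -75/4, [vv,v] = G_v/2 = 0
Gamma^u_ij = (G*[ij,u] - F*[ij,v])/(EG - F^2), Gamma^v_ij = (E*[ij,v] - F*[ij,u])/(EG - F^2)


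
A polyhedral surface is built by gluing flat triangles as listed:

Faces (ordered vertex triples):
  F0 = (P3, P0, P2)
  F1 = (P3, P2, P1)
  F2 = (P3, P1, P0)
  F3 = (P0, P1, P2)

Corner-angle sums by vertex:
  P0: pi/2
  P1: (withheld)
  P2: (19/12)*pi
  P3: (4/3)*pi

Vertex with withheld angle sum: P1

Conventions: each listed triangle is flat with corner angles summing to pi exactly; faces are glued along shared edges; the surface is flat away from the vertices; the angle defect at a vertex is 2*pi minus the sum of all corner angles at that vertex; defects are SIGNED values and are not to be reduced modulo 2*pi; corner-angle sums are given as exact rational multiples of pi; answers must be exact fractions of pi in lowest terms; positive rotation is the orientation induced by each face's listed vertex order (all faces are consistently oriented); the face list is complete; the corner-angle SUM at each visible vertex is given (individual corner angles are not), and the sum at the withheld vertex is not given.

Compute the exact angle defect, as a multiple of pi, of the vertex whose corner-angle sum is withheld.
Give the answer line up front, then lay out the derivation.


Answer: defect(P1) = (17/12)*pi

V = 4, E = 6, F = 4; chi = V - E + F = 2
Gauss-Bonnet: total defect = 2*pi*chi = 4*pi; visible defects sum to (31/12)*pi


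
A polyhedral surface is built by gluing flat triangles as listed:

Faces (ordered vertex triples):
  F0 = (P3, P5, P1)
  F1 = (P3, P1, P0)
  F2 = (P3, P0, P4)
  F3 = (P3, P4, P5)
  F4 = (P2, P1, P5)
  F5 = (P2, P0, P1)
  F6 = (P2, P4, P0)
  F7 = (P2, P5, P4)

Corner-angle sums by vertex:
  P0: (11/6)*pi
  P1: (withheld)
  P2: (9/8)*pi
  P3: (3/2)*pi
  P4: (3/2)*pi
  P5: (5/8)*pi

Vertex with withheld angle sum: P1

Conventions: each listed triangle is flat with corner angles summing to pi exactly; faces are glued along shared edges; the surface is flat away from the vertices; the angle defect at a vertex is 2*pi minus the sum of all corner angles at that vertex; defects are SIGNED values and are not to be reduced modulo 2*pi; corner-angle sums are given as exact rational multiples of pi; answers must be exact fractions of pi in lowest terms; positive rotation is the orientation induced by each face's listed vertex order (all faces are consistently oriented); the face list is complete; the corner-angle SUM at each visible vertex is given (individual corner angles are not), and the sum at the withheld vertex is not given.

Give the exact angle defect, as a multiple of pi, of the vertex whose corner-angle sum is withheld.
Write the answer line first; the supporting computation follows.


Answer: defect(P1) = (7/12)*pi

V = 6, E = 12, F = 8; chi = V - E + F = 2
Gauss-Bonnet: total defect = 2*pi*chi = 4*pi; visible defects sum to (41/12)*pi


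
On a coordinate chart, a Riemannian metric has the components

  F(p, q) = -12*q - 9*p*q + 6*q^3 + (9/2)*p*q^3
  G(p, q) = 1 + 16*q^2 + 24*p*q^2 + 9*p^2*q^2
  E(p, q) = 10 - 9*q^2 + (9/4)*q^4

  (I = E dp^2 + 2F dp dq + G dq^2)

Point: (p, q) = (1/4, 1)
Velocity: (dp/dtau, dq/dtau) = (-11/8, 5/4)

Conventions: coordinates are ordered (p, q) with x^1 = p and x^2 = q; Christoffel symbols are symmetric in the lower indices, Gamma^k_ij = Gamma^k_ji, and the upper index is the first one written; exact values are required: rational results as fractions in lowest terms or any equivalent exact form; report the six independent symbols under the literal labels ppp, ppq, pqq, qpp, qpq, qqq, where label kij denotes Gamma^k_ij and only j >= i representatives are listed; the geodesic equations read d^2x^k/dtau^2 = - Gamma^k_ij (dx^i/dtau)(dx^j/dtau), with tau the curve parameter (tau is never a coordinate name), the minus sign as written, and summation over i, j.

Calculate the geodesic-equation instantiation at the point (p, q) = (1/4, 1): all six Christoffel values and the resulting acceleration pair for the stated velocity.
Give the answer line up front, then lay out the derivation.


Answer: Gamma_ppp = 0, Gamma_ppq = -72/413, Gamma_pqq = -114/413, Gamma_qpp = 0, Gamma_qpq = 228/413, Gamma_qqq = 361/413; accelerations (d^2p/dtau^2, d^2q/dtau^2) = (-555/3304, 3515/6608)

E = 13/4, F = -57/8, G = 377/16 at the point
E_p = 0, E_q = -9, F_p = -9/2, F_q = 57/8, G_p = 57/2, G_q = 361/8
EG - F^2 = 413/16;  g^inv = (16/413) * [[377/16, 57/8], [57/8, 13/4]]
first-kind symbols [ij,l] = (1/2)(d_i g_jl + d_j g_il - d_l g_ij): [pp,p] = E_p/2 = 0, [pp,q] = F_p - E_q/2 = 0, [pq,p] = E_q/2 = -9/2, [pq,q] = G_p/2 = 57/4, [qq,p] = F_q - G_p/2 = -57/8, [qq,q] = G_q/2 = 361/16
Gamma^p_ij = (G*[ij,p] - F*[ij,q])/(EG - F^2), Gamma^q_ij = (E*[ij,q] - F*[ij,p])/(EG - F^2)
Gamma_ppp = 0, Gamma_ppq = -72/413, Gamma_pqq = -114/413, Gamma_qpp = 0, Gamma_qpq = 228/413, Gamma_qqq = 361/413
d^2p/dtau^2 = -(Gamma_ppp*(-11/8)^2 + 2*Gamma_ppq*(-11/8)*(5/4) + Gamma_pqq*(5/4)^2) = -555/3304
d^2q/dtau^2 = -(Gamma_qpp*(-11/8)^2 + 2*Gamma_qpq*(-11/8)*(5/4) + Gamma_qqq*(5/4)^2) = 3515/6608


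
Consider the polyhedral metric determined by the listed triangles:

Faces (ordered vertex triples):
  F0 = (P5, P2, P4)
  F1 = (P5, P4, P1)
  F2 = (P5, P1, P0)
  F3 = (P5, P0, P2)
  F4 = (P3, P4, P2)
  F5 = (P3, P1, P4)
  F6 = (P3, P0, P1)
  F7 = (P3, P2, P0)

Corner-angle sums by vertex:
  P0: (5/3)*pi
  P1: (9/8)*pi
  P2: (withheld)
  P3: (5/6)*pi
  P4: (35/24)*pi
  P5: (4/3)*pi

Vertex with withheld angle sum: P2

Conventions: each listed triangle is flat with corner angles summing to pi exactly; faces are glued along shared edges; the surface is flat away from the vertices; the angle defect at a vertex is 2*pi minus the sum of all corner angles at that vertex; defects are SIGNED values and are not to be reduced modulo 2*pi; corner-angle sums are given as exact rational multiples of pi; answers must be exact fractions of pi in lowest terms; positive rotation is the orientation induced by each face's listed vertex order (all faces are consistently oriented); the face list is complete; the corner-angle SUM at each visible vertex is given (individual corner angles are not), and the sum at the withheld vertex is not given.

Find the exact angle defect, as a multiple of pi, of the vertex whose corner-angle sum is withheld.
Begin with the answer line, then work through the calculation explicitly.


Answer: defect(P2) = (5/12)*pi

V = 6, E = 12, F = 8; chi = V - E + F = 2
Gauss-Bonnet: total defect = 2*pi*chi = 4*pi; visible defects sum to (43/12)*pi


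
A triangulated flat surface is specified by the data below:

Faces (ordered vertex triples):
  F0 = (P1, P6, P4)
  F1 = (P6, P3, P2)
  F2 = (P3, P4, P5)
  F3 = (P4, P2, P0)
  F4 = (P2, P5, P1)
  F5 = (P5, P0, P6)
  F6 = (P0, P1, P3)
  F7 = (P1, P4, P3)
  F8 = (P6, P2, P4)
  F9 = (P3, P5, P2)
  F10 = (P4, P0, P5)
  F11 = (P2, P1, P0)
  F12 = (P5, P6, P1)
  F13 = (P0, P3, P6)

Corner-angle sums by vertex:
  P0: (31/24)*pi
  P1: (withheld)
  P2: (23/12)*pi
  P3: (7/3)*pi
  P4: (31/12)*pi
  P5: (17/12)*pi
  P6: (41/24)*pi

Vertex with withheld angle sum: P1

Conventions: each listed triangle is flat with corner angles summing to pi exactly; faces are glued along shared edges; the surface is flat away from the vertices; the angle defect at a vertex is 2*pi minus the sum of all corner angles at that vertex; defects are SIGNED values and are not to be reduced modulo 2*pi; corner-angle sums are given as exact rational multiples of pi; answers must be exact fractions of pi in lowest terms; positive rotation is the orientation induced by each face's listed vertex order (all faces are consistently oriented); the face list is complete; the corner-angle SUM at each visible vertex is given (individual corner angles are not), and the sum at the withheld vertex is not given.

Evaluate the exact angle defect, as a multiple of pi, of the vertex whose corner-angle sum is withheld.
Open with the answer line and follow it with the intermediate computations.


Answer: defect(P1) = (-3/4)*pi

V = 7, E = 21, F = 14; chi = V - E + F = 0
Gauss-Bonnet: total defect = 2*pi*chi = 0; visible defects sum to (3/4)*pi


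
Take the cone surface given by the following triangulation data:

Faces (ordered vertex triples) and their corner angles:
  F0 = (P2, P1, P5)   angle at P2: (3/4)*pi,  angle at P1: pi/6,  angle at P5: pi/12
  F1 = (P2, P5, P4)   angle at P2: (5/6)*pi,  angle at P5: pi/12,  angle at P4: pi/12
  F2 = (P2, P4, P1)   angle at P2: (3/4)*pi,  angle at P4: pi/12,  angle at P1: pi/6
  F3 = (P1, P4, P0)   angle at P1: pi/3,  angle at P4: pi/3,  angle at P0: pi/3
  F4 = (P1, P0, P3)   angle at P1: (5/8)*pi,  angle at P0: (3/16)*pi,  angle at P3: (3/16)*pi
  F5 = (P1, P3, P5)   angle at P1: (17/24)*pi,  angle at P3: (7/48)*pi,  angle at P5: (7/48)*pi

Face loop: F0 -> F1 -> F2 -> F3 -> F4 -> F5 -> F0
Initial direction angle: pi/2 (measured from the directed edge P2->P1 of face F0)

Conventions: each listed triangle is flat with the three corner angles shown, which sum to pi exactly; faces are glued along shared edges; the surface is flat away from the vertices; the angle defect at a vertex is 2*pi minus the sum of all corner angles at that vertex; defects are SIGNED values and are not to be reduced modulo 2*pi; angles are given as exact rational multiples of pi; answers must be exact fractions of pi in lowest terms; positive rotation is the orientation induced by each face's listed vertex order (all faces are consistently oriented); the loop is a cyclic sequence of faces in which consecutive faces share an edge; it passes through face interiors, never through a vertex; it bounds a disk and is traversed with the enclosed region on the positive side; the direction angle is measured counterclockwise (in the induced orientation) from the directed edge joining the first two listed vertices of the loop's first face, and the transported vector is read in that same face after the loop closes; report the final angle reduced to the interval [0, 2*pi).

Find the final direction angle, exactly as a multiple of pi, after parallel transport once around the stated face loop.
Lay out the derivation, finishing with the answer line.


enclosed vertex P1: corner angles sum to 2*pi, defect = 2*pi - 2*pi = 0
enclosed vertex P2: corner angles sum to (7/3)*pi, defect = 2*pi - (7/3)*pi = -pi/3
adding the enclosed defects to the starting angle (mod 2*pi, induced orientation) gives the holonomy
final angle = pi/2 - pi/3 = pi/6 (mod 2*pi)

Answer: final direction angle = pi/6


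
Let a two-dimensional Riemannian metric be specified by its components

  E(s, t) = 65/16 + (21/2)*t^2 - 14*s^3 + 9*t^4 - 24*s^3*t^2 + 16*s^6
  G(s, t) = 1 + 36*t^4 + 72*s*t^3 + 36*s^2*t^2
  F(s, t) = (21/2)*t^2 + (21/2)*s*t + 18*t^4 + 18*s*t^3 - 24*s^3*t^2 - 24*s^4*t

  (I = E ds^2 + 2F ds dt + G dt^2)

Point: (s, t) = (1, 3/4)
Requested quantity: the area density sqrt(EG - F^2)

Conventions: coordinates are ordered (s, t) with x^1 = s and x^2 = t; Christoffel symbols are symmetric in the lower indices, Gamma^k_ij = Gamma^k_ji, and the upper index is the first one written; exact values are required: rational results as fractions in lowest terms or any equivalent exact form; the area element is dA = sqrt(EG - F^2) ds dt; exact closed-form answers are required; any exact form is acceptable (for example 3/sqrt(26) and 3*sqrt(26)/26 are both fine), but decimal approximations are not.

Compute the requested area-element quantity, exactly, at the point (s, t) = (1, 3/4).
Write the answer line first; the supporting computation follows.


Answer: sqrt(EG - F^2) = sqrt(16213)/16

E = 337/256, F = -567/128, G = 4033/64; EG - F^2 = 16213/256


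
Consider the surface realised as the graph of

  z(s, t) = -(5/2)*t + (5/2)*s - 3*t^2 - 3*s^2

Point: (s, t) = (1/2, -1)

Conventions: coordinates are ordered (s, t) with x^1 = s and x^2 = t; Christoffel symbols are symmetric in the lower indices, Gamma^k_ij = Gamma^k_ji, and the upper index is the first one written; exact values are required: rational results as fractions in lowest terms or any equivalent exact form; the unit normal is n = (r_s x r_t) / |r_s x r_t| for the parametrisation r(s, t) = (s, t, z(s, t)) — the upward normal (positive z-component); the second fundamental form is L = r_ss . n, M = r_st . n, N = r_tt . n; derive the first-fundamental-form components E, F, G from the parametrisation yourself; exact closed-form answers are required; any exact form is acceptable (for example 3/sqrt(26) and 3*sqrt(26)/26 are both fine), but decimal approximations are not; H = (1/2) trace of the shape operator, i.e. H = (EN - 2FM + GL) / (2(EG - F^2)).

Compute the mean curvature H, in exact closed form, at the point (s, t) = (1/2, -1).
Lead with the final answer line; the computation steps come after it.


Answer: H = -29*sqrt(6)/81

z_s = -1/2, z_t = 7/2, z_ss = -6, z_st = 0, z_tt = -6
E = 5/4, F = -7/4, G = 53/4; answer radicand W^2 = 27/2
unnormalised second-form numerators: l = -6, m = 0, n = -6; L = l/sqrt(27/2), and similarly M = m/sqrt(W^2), N = n/sqrt(W^2)
H = (E*n - 2*F*m + G*l) / (2*(EG - F^2)*sqrt(W^2)); E*n - 2*F*m + G*l = -87, EG - F^2 = 27/2, so H = (-29/9)/sqrt(27/2)


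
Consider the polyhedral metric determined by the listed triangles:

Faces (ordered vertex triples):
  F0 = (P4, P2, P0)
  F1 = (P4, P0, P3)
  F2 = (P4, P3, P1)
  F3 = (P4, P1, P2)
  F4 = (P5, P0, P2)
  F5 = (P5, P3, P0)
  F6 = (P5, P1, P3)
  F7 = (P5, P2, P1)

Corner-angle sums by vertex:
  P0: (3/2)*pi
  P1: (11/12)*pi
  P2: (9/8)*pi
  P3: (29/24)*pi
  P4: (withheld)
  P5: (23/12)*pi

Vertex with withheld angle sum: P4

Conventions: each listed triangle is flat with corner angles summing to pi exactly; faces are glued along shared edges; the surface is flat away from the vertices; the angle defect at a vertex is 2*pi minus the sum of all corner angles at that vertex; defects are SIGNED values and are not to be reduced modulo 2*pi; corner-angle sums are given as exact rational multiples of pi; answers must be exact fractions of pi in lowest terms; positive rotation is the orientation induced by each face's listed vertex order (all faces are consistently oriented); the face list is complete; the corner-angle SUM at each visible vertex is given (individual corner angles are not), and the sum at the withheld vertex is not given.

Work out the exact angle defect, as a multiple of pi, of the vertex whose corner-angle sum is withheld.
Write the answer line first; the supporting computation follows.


Answer: defect(P4) = (2/3)*pi

V = 6, E = 12, F = 8; chi = V - E + F = 2
Gauss-Bonnet: total defect = 2*pi*chi = 4*pi; visible defects sum to (10/3)*pi


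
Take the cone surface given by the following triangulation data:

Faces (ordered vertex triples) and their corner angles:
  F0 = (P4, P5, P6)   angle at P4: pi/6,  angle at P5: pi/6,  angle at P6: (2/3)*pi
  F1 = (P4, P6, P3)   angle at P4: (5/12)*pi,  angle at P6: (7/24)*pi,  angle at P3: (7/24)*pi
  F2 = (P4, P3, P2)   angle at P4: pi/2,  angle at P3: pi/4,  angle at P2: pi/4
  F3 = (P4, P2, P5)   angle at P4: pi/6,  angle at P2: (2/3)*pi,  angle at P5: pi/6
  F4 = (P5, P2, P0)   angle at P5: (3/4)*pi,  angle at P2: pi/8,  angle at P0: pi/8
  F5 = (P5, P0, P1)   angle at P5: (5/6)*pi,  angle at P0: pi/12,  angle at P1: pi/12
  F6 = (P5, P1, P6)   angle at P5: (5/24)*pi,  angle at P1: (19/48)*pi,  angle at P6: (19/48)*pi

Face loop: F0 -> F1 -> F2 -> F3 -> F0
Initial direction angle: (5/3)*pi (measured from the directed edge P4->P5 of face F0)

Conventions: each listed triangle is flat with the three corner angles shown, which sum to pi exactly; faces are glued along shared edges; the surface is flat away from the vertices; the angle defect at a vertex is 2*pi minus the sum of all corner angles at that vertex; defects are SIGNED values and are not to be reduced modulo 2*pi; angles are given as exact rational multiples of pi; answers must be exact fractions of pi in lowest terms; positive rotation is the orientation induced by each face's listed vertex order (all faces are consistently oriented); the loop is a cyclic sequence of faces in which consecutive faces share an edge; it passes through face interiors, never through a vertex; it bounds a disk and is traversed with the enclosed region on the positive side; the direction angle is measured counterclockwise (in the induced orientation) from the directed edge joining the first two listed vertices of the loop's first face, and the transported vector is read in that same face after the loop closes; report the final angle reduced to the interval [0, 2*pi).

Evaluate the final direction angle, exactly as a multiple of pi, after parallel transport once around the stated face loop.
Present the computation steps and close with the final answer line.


enclosed vertex P4: corner angles sum to (5/4)*pi, defect = 2*pi - (5/4)*pi = (3/4)*pi
final direction = starting direction + enclosed defect total, reduced mod 2*pi (induced orientation)
final angle = (5/3)*pi + (3/4)*pi = (5/12)*pi (mod 2*pi)

Answer: final direction angle = (5/12)*pi


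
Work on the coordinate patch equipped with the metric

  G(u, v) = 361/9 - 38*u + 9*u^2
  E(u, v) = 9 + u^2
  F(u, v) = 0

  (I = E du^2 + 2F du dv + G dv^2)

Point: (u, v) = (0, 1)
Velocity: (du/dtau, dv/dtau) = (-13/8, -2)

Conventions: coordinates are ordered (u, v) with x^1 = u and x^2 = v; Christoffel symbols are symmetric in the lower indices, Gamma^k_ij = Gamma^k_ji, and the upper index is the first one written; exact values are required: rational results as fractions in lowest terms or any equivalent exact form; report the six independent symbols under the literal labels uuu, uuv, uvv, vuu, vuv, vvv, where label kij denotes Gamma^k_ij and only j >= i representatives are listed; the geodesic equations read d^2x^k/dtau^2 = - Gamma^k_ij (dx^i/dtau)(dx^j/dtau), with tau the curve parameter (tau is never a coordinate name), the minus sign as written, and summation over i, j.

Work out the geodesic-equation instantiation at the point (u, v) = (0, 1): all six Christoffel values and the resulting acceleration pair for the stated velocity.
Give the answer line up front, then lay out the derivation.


Answer: Gamma_uuu = 0, Gamma_uuv = 0, Gamma_uvv = 19/9, Gamma_vuu = 0, Gamma_vuv = -9/19, Gamma_vvv = 0; accelerations (d^2u/dtau^2, d^2v/dtau^2) = (-76/9, 117/38)

E = 9, F = 0, G = 361/9 at the point
E_u = 0, E_v = 0, F_u = 0, F_v = 0, G_u = -38, G_v = 0
EG - F^2 = 361;  g^inv = (1/361) * [[361/9, 0], [0, 9]]
first-kind symbols [ij,l] = (1/2)(d_i g_jl + d_j g_il - d_l g_ij): [uu,u] = E_u/2 = 0, [uu,v] = F_u - E_v/2 = 0, [uv,u] = E_v/2 = 0, [uv,v] = G_u/2 = -19, [vv,u] = F_v - G_u/2 = 19, [vv,v] = G_v/2 = 0
Gamma^u_ij = (G*[ij,u] - F*[ij,v])/(EG - F^2), Gamma^v_ij = (E*[ij,v] - F*[ij,u])/(EG - F^2)
Gamma_uuu = 0, Gamma_uuv = 0, Gamma_uvv = 19/9, Gamma_vuu = 0, Gamma_vuv = -9/19, Gamma_vvv = 0
d^2u/dtau^2 = -(Gamma_uuu*(-13/8)^2 + 2*Gamma_uuv*(-13/8)*(-2) + Gamma_uvv*(-2)^2) = -76/9
d^2v/dtau^2 = -(Gamma_vuu*(-13/8)^2 + 2*Gamma_vuv*(-13/8)*(-2) + Gamma_vvv*(-2)^2) = 117/38


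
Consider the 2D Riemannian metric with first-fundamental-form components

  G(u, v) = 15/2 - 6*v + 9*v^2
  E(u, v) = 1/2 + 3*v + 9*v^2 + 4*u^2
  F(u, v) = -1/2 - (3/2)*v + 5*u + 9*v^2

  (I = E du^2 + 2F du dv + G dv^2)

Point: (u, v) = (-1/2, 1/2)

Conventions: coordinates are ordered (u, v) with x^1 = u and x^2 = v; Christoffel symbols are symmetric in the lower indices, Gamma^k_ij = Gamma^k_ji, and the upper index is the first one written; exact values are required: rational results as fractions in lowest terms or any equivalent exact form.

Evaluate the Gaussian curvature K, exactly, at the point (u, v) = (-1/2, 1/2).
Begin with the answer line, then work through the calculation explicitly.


Answer: K = 656/10443

E = 21/4, F = -3/2, G = 27/4, EG - F^2 = 531/16 at the point
E_u = -4, E_v = 12, F_u = 5, F_v = 15/2, G_u = 0, G_v = 3
E_vv = 18, F_uv = 0, G_uu = 0
Using the Brioschi determinant formula for K from the metric derivatives:
M1 = [[-E_vv/2 + F_uv - G_uu/2, E_u/2, F_u - E_v/2], [F_v - G_u/2, E, F], [G_v/2, F, G]] = [[-9, -2, -1], [15/2, 21/4, -3/2], [3/2, -3/2, 27/4]]; det M1 = -2781/16
M2 = [[0, E_v/2, G_u/2], [E_v/2, E, F], [G_u/2, F, G]] = [[0, 6, 0], [6, 21/4, -3/2], [0, -3/2, 27/4]]; det M2 = -243
det M1 - det M2 = 1107/16; K = 1107/16 / (531/16)^2 = 656/10443


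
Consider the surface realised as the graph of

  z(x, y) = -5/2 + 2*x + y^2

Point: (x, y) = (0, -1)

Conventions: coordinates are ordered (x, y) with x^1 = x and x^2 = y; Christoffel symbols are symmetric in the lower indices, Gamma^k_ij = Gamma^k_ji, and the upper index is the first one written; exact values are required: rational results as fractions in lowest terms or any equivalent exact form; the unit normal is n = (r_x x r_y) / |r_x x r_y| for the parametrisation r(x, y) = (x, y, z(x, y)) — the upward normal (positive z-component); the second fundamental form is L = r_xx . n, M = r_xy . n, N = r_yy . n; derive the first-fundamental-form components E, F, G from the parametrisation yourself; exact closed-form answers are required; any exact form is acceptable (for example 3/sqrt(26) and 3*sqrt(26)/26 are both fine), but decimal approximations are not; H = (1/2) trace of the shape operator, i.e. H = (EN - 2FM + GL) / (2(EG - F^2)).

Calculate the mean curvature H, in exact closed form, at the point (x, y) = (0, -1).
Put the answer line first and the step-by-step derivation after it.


Answer: H = 5/27

z_x = 2, z_y = -2, z_xx = 0, z_xy = 0, z_yy = 2
E = 5, F = -4, G = 5; answer radicand W^2 = 9
unnormalised second-form numerators: l = 0, m = 0, n = 2; L = l/sqrt(9), and similarly M = m/sqrt(W^2), N = n/sqrt(W^2)
H = (E*n - 2*F*m + G*l) / (2*(EG - F^2)*sqrt(W^2)); E*n - 2*F*m + G*l = 10, EG - F^2 = 9, so H = (5/9)/sqrt(9)


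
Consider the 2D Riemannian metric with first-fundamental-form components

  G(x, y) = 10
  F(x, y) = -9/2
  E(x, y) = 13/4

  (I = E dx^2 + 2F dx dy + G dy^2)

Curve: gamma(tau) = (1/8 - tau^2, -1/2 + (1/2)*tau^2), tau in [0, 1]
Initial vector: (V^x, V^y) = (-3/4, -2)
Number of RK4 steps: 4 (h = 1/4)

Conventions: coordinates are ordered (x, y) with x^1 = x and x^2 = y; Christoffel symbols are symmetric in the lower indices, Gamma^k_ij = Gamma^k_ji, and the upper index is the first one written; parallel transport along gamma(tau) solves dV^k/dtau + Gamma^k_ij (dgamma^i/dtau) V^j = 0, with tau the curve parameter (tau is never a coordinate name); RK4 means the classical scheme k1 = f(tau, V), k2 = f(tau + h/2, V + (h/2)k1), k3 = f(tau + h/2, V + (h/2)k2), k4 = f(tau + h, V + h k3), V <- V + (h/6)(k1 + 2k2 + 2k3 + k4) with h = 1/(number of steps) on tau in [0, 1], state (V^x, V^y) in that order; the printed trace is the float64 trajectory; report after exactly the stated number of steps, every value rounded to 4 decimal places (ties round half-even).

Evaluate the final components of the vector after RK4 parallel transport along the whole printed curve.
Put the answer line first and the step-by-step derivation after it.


Answer: V^x = -0.7500, V^y = -2.0000

gamma'(tau) = (-2*tau, tau); f(tau, V)^k = -Gamma^k_ij(gamma(tau)) gamma'^i(tau) V^j; h = 1/4; intermediate values shown to 6 dp
curve data and Christoffel symbols at the stage parameters:
  tau = 0.000000: gamma = (0.125000, -0.500000), gamma' = (0.000000, 0.000000); Gamma_xxx = 0.000000, Gamma_xxy = 0.000000, Gamma_xyy = 0.000000, Gamma_yxx = 0.000000, Gamma_yxy = 0.000000, Gamma_yyy = 0.000000
  tau = 0.125000: gamma = (0.109375, -0.492188), gamma' = (-0.250000, 0.125000); Gamma_xxx = 0.000000, Gamma_xxy = 0.000000, Gamma_xyy = 0.000000, Gamma_yxx = 0.000000, Gamma_yxy = 0.000000, Gamma_yyy = 0.000000
  tau = 0.250000: gamma = (0.062500, -0.468750), gamma' = (-0.500000, 0.250000); Gamma_xxx = 0.000000, Gamma_xxy = 0.000000, Gamma_xyy = 0.000000, Gamma_yxx = 0.000000, Gamma_yxy = 0.000000, Gamma_yyy = 0.000000
  tau = 0.375000: gamma = (-0.015625, -0.429688), gamma' = (-0.750000, 0.375000); Gamma_xxx = 0.000000, Gamma_xxy = 0.000000, Gamma_xyy = 0.000000, Gamma_yxx = 0.000000, Gamma_yxy = 0.000000, Gamma_yyy = 0.000000
  tau = 0.500000: gamma = (-0.125000, -0.375000), gamma' = (-1.000000, 0.500000); Gamma_xxx = 0.000000, Gamma_xxy = 0.000000, Gamma_xyy = 0.000000, Gamma_yxx = 0.000000, Gamma_yxy = 0.000000, Gamma_yyy = 0.000000
  tau = 0.625000: gamma = (-0.265625, -0.304688), gamma' = (-1.250000, 0.625000); Gamma_xxx = 0.000000, Gamma_xxy = 0.000000, Gamma_xyy = 0.000000, Gamma_yxx = 0.000000, Gamma_yxy = 0.000000, Gamma_yyy = 0.000000
  tau = 0.750000: gamma = (-0.437500, -0.218750), gamma' = (-1.500000, 0.750000); Gamma_xxx = 0.000000, Gamma_xxy = 0.000000, Gamma_xyy = 0.000000, Gamma_yxx = 0.000000, Gamma_yxy = 0.000000, Gamma_yyy = 0.000000
  tau = 0.875000: gamma = (-0.640625, -0.117188), gamma' = (-1.750000, 0.875000); Gamma_xxx = 0.000000, Gamma_xxy = 0.000000, Gamma_xyy = 0.000000, Gamma_yxx = 0.000000, Gamma_yxy = 0.000000, Gamma_yyy = 0.000000
  tau = 1.000000: gamma = (-0.875000, 0.000000), gamma' = (-2.000000, 1.000000); Gamma_xxx = 0.000000, Gamma_xxy = 0.000000, Gamma_xyy = 0.000000, Gamma_yxx = 0.000000, Gamma_yxy = 0.000000, Gamma_yyy = 0.000000
step 0: V^x = -0.7500, V^y = -2.0000
step 1: k1 = (0.000000, 0.000000), k2 = (0.000000, 0.000000), k3 = (0.000000, 0.000000), k4 = (0.000000, 0.000000); V <- V + (h/6)(k1 + 2k2 + 2k3 + k4): V^x = -0.7500, V^y = -2.0000
step 2: k1 = (0.000000, 0.000000), k2 = (0.000000, 0.000000), k3 = (0.000000, 0.000000), k4 = (0.000000, 0.000000); V <- V + (h/6)(k1 + 2k2 + 2k3 + k4): V^x = -0.7500, V^y = -2.0000
step 3: k1 = (0.000000, 0.000000), k2 = (0.000000, 0.000000), k3 = (0.000000, 0.000000), k4 = (0.000000, 0.000000); V <- V + (h/6)(k1 + 2k2 + 2k3 + k4): V^x = -0.7500, V^y = -2.0000
step 4: k1 = (0.000000, 0.000000), k2 = (0.000000, 0.000000), k3 = (0.000000, 0.000000), k4 = (0.000000, 0.000000); V <- V + (h/6)(k1 + 2k2 + 2k3 + k4): V^x = -0.7500, V^y = -2.0000


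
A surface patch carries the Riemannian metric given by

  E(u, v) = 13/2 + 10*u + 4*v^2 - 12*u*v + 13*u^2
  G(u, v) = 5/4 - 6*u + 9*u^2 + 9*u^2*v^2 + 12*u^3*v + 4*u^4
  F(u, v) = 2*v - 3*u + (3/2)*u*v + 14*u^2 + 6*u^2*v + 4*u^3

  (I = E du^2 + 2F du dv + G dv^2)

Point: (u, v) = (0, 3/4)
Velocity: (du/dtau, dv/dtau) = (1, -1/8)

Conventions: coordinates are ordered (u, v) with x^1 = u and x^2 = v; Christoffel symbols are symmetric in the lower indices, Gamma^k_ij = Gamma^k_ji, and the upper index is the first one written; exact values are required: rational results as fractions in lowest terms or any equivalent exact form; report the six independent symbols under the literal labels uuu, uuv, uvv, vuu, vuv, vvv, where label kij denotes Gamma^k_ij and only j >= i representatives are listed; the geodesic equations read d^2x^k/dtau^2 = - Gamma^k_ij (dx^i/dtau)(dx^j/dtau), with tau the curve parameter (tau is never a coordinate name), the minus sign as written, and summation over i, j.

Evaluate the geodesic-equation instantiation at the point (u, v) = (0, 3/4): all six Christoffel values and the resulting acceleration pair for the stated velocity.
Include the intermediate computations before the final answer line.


E = 35/4, F = 3/2, G = 5/4 at the point
E_u = 1, E_v = 6, F_u = -15/8, F_v = 2, G_u = -6, G_v = 0
EG - F^2 = 139/16;  g^inv = (16/139) * [[5/4, -3/2], [-3/2, 35/4]]
first-kind symbols [ij,l] = (1/2)(d_i g_jl + d_j g_il - d_l g_ij): [uu,u] = E_u/2 = 1/2, [uu,v] = F_u - E_v/2 = -39/8, [uv,u] = E_v/2 = 3, [uv,v] = G_u/2 = -3, [vv,u] = F_v - G_u/2 = 5, [vv,v] = G_v/2 = 0
Gamma^u_ij = (G*[ij,u] - F*[ij,v])/(EG - F^2), Gamma^v_ij = (E*[ij,v] - F*[ij,u])/(EG - F^2)
Gamma_uuu = 127/139, Gamma_uuv = 132/139, Gamma_uvv = 100/139, Gamma_vuu = -1389/278, Gamma_vuv = -492/139, Gamma_vvv = -120/139
d^2u/dtau^2 = -(Gamma_uuu*(1)^2 + 2*Gamma_uuv*(1)*(-1/8) + Gamma_uvv*(-1/8)^2) = -11/16
d^2v/dtau^2 = -(Gamma_vuu*(1)^2 + 2*Gamma_vuv*(1)*(-1/8) + Gamma_vvv*(-1/8)^2) = 33/8

Answer: Gamma_uuu = 127/139, Gamma_uuv = 132/139, Gamma_uvv = 100/139, Gamma_vuu = -1389/278, Gamma_vuv = -492/139, Gamma_vvv = -120/139; accelerations (d^2u/dtau^2, d^2v/dtau^2) = (-11/16, 33/8)


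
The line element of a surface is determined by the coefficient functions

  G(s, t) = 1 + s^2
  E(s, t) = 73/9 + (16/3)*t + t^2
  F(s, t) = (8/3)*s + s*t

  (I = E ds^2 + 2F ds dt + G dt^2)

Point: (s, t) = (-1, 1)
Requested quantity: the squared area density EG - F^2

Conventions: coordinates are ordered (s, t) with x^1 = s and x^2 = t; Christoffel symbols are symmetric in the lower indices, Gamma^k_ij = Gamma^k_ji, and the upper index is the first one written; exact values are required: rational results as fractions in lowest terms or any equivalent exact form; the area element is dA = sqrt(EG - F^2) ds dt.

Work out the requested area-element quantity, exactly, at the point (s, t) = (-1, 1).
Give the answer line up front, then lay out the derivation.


Answer: EG - F^2 = 139/9

E = 130/9, F = -11/3, G = 2; EG - F^2 = 139/9


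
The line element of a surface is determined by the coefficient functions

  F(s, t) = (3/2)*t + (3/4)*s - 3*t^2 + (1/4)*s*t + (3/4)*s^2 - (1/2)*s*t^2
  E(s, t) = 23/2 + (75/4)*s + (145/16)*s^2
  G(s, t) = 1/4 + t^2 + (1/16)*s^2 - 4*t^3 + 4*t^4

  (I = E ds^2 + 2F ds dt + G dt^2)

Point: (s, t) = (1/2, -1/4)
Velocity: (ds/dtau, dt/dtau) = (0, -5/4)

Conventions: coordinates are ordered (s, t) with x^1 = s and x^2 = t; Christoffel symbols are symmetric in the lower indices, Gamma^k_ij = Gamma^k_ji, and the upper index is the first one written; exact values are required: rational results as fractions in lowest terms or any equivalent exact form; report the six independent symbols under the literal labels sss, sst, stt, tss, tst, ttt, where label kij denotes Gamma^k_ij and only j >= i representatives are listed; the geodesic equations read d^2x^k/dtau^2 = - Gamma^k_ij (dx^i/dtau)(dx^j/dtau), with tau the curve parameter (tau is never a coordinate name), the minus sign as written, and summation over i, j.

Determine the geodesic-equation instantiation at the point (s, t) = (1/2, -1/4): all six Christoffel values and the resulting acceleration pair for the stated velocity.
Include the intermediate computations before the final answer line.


E = 1481/64, F = -3/64, G = 13/32 at the point
E_s = 445/16, E_t = 0, F_s = 45/32, F_t = 13/4, G_s = 1/16, G_t = -3/2
EG - F^2 = 38497/4096;  g^inv = (4096/38497) * [[13/32, 3/64], [3/64, 1481/64]]
first-kind symbols [ij,l] = (1/2)(d_i g_jl + d_j g_il - d_l g_ij): [ss,s] = E_s/2 = 445/32, [ss,t] = F_s - E_t/2 = 45/32, [st,s] = E_t/2 = 0, [st,t] = G_s/2 = 1/32, [tt,s] = F_t - G_s/2 = 103/32, [tt,t] = G_t/2 = -3/4
Gamma^s_ij = (G*[ij,s] - F*[ij,t])/(EG - F^2), Gamma^t_ij = (E*[ij,t] - F*[ij,s])/(EG - F^2)
Gamma_sss = 23410/38497, Gamma_sst = 6/38497, Gamma_stt = 5212/38497, Gamma_tss = 135960/38497, Gamma_tst = 2962/38497, Gamma_ttt = -70470/38497
d^2s/dtau^2 = -(Gamma_sss*(0)^2 + 2*Gamma_sst*(0)*(-5/4) + Gamma_stt*(-5/4)^2) = -32575/153988
d^2t/dtau^2 = -(Gamma_tss*(0)^2 + 2*Gamma_tst*(0)*(-5/4) + Gamma_ttt*(-5/4)^2) = 880875/307976

Answer: Gamma_sss = 23410/38497, Gamma_sst = 6/38497, Gamma_stt = 5212/38497, Gamma_tss = 135960/38497, Gamma_tst = 2962/38497, Gamma_ttt = -70470/38497; accelerations (d^2s/dtau^2, d^2t/dtau^2) = (-32575/153988, 880875/307976)


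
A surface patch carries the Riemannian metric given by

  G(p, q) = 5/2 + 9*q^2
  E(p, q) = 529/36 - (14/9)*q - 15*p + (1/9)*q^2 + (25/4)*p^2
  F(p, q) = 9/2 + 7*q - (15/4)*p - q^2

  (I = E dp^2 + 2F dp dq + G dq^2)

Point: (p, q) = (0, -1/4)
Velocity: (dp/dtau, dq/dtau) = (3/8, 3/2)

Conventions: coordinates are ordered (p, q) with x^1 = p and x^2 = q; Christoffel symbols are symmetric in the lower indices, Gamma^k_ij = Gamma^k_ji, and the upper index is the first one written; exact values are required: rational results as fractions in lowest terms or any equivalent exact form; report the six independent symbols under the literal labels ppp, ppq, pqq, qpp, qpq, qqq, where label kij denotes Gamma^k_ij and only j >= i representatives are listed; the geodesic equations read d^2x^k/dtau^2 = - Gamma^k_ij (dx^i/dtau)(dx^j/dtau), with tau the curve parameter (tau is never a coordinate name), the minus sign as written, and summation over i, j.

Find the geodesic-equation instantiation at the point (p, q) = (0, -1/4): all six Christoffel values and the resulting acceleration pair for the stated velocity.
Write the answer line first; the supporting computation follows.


Answer: Gamma_ppp = -8672/22459, Gamma_ppq = -1421/22459, Gamma_pqq = 16713/22459, Gamma_qpp = -125848/202131, Gamma_qpq = 1247/22459, Gamma_qqq = -31167/22459; accelerations (d^2p/dtau^2, d^2q/dtau^2) = (-278289/179672, 282757/89836)

E = 2173/144, F = 43/16, G = 49/16 at the point
E_p = -15, E_q = -29/18, F_p = -15/4, F_q = 15/2, G_p = 0, G_q = -9/2
EG - F^2 = 22459/576;  g^inv = (576/22459) * [[49/16, -43/16], [-43/16, 2173/144]]
first-kind symbols [ij,l] = (1/2)(d_i g_jl + d_j g_il - d_l g_ij): [pp,p] = E_p/2 = -15/2, [pp,q] = F_p - E_q/2 = -53/18, [pq,p] = E_q/2 = -29/36, [pq,q] = G_p/2 = 0, [qq,p] = F_q - G_p/2 = 15/2, [qq,q] = G_q/2 = -9/4
Gamma^p_ij = (G*[ij,p] - F*[ij,q])/(EG - F^2), Gamma^q_ij = (E*[ij,q] - F*[ij,p])/(EG - F^2)
Gamma_ppp = -8672/22459, Gamma_ppq = -1421/22459, Gamma_pqq = 16713/22459, Gamma_qpp = -125848/202131, Gamma_qpq = 1247/22459, Gamma_qqq = -31167/22459
d^2p/dtau^2 = -(Gamma_ppp*(3/8)^2 + 2*Gamma_ppq*(3/8)*(3/2) + Gamma_pqq*(3/2)^2) = -278289/179672
d^2q/dtau^2 = -(Gamma_qpp*(3/8)^2 + 2*Gamma_qpq*(3/8)*(3/2) + Gamma_qqq*(3/2)^2) = 282757/89836
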